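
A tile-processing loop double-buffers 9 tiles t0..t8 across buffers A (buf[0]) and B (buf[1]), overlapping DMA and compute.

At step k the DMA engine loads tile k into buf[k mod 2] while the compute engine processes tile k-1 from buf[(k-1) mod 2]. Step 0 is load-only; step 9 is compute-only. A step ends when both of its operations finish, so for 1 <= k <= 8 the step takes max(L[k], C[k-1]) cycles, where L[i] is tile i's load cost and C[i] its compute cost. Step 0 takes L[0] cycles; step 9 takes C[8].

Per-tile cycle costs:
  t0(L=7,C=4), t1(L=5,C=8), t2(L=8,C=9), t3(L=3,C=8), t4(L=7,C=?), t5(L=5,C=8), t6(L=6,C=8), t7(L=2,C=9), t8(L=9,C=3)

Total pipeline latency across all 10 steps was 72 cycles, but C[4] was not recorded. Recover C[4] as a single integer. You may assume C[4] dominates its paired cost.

C[4] = 7

step 0 = dur = L[0]=7 = 7
step 1 = dur = max(L[1]=5, C[0]=4) = 5
step 2 = dur = max(L[2]=8, C[1]=8) = 8
step 3 = dur = max(L[3]=3, C[2]=9) = 9
step 4 = dur = max(L[4]=7, C[3]=8) = 8
step 5 = dur = max(L[5]=5, C[4]=?) = C[4]  (unknown; binding)
step 6 = dur = max(L[6]=6, C[5]=8) = 8
step 7 = dur = max(L[7]=2, C[6]=8) = 8
step 8 = dur = max(L[8]=9, C[7]=9) = 9
step 9 = dur = C[8]=3 = 3
sum of known step durations = 65
dur[5] = total - known = 72 - 65 = 7
C[4] is the binding max in step 5, so C[4] = dur[5] = 7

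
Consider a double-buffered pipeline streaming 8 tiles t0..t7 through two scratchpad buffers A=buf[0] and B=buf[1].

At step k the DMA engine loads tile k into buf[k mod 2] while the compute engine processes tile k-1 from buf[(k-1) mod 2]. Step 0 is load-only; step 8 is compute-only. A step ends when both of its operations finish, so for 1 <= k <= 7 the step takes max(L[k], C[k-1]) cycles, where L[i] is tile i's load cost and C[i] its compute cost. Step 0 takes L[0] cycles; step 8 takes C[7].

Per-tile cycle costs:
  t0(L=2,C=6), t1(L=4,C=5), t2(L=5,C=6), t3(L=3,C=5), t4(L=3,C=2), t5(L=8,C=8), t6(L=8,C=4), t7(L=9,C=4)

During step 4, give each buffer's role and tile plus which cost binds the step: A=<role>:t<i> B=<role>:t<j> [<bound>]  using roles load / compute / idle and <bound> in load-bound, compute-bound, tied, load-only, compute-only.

step 4: A=load:t4 B=compute:t3 [compute-bound]

[0] DMA t0→A (2c) ∥ CU idle ⇒ 2c, clock 2
[1] DMA t1→B (4c) ∥ CU A:t0 (6c) ⇒ 6c, clock 8
[2] DMA t2→A (5c) ∥ CU B:t1 (5c) ⇒ 5c, clock 13
[3] DMA t3→B (3c) ∥ CU A:t2 (6c) ⇒ 6c, clock 19
[4] DMA t4→A (3c) ∥ CU B:t3 (5c) ⇒ 5c, clock 24
[5] DMA t5→B (8c) ∥ CU A:t4 (2c) ⇒ 8c, clock 32
[6] DMA t6→A (8c) ∥ CU B:t5 (8c) ⇒ 8c, clock 40
[7] DMA t7→B (9c) ∥ CU A:t6 (4c) ⇒ 9c, clock 49
[8] DMA idle ∥ CU B:t7 (4c) ⇒ 4c, clock 53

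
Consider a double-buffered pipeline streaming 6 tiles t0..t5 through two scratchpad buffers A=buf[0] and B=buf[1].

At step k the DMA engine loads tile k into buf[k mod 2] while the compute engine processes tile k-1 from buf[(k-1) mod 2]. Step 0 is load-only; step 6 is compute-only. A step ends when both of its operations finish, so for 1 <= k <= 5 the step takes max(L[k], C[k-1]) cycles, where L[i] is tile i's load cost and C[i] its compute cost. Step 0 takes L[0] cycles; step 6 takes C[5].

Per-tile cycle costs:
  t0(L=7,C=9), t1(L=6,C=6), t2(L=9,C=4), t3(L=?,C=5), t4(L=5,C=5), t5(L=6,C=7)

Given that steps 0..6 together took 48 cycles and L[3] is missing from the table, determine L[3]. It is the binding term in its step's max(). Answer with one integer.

L[3] = 5

step 0 → dur = L[0]=7 = 7
step 1 → dur = max(L[1]=6, C[0]=9) = 9
step 2 → dur = max(L[2]=9, C[1]=6) = 9
step 3 → dur = max(L[3]=?, C[2]=4) = L[3]  (unknown; binding)
step 4 → dur = max(L[4]=5, C[3]=5) = 5
step 5 → dur = max(L[5]=6, C[4]=5) = 6
step 6 → dur = C[5]=7 = 7
sum of known step durations = 43
dur[3] = total - known = 48 - 43 = 5
L[3] is the binding max in step 3, so L[3] = dur[3] = 5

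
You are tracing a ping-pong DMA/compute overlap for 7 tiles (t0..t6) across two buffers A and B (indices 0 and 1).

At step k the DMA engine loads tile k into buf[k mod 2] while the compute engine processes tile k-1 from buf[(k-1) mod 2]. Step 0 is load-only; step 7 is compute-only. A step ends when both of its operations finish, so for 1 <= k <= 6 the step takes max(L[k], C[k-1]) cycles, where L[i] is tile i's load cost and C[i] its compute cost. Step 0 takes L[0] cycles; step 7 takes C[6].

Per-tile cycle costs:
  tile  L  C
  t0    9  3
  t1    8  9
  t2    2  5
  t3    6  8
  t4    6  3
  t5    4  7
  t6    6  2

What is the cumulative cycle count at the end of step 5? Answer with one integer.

end_cycle[5] = 44

step 0: L[0]=9 → dur=9, Σ=9 | A=load:t0 B=idle [load-only]
step 1: L[1]=8 C[0]=3 → dur=8, Σ=17 | A=compute:t0 B=load:t1 [load-bound]
step 2: L[2]=2 C[1]=9 → dur=9, Σ=26 | A=load:t2 B=compute:t1 [compute-bound]
step 3: L[3]=6 C[2]=5 → dur=6, Σ=32 | A=compute:t2 B=load:t3 [load-bound]
step 4: L[4]=6 C[3]=8 → dur=8, Σ=40 | A=load:t4 B=compute:t3 [compute-bound]
step 5: L[5]=4 C[4]=3 → dur=4, Σ=44 | A=compute:t4 B=load:t5 [load-bound]
step 6: L[6]=6 C[5]=7 → dur=7, Σ=51 | A=load:t6 B=compute:t5 [compute-bound]
step 7: C[6]=2 → dur=2, Σ=53 | A=compute:t6 B=idle [compute-only]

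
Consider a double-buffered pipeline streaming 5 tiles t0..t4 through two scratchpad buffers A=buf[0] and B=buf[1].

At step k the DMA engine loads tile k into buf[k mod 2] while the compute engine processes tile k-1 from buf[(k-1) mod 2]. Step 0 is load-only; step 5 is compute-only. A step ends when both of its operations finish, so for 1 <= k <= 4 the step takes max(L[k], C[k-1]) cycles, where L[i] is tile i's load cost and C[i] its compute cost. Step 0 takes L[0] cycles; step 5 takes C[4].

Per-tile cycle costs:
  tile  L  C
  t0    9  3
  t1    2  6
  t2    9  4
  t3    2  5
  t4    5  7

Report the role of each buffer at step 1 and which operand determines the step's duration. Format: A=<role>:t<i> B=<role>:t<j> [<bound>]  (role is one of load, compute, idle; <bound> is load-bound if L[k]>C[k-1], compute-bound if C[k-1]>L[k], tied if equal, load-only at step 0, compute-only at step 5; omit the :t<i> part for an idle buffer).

step 1: A=compute:t0 B=load:t1 [compute-bound]

k=0 load=t0/9c comp=- wait=9 total=9
k=1 load=t1/2c comp=t0/3c wait=3 total=12
k=2 load=t2/9c comp=t1/6c wait=9 total=21
k=3 load=t3/2c comp=t2/4c wait=4 total=25
k=4 load=t4/5c comp=t3/5c wait=5 total=30
k=5 load=- comp=t4/7c wait=7 total=37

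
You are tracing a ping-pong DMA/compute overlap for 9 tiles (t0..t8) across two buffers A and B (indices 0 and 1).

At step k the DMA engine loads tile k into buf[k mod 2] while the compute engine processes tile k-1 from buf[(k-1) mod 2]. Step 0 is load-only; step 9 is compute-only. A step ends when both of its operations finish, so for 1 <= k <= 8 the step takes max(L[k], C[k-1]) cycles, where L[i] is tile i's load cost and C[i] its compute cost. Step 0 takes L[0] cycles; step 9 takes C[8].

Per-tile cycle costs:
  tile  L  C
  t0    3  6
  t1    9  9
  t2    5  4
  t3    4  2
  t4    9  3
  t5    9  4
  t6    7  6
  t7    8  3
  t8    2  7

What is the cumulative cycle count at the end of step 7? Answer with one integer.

step 0: L[0]=3 → dur=3, Σ=3 | A=load:t0 B=idle [load-only]
step 1: L[1]=9 C[0]=6 → dur=9, Σ=12 | A=compute:t0 B=load:t1 [load-bound]
step 2: L[2]=5 C[1]=9 → dur=9, Σ=21 | A=load:t2 B=compute:t1 [compute-bound]
step 3: L[3]=4 C[2]=4 → dur=4, Σ=25 | A=compute:t2 B=load:t3 [tied]
step 4: L[4]=9 C[3]=2 → dur=9, Σ=34 | A=load:t4 B=compute:t3 [load-bound]
step 5: L[5]=9 C[4]=3 → dur=9, Σ=43 | A=compute:t4 B=load:t5 [load-bound]
step 6: L[6]=7 C[5]=4 → dur=7, Σ=50 | A=load:t6 B=compute:t5 [load-bound]
step 7: L[7]=8 C[6]=6 → dur=8, Σ=58 | A=compute:t6 B=load:t7 [load-bound]
step 8: L[8]=2 C[7]=3 → dur=3, Σ=61 | A=load:t8 B=compute:t7 [compute-bound]
step 9: C[8]=7 → dur=7, Σ=68 | A=compute:t8 B=idle [compute-only]

end_cycle[7] = 58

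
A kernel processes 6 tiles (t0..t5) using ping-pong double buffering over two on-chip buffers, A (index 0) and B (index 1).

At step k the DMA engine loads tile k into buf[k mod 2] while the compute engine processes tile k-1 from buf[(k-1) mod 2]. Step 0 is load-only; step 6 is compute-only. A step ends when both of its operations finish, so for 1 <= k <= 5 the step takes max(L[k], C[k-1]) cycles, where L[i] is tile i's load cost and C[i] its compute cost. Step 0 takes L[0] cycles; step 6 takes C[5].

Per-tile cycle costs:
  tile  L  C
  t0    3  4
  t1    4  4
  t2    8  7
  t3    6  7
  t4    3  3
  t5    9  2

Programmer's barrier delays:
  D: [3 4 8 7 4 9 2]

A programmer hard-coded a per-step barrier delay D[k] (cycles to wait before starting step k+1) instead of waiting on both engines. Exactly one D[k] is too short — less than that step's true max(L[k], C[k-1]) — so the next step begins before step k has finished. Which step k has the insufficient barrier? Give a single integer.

k=0 barrier L[0]=3→3c, D[0]=3 ok
k=1 barrier max(L[1]=4,C[0]=4)→4c, D[1]=4 ok
k=2 barrier max(L[2]=8,C[1]=4)→8c, D[2]=8 ok
k=3 barrier max(L[3]=6,C[2]=7)→7c, D[3]=7 ok
k=4 barrier max(L[4]=3,C[3]=7)→7c, D[4]=4 SHORT
k=5 barrier max(L[5]=9,C[4]=3)→9c, D[5]=9 ok
k=6 barrier C[5]=2→2c, D[6]=2 ok

hazard at step 4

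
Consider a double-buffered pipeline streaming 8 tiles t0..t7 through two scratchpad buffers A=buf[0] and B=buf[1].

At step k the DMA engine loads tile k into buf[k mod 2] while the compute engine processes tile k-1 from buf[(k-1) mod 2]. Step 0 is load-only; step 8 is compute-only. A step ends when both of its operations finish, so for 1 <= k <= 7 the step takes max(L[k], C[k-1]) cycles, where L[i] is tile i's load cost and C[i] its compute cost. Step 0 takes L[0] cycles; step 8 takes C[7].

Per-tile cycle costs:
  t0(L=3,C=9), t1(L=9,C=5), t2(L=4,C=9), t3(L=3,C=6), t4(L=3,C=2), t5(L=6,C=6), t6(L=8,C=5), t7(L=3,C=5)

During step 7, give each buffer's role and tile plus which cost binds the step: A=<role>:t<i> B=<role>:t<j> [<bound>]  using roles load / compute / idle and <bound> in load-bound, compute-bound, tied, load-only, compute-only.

[0] DMA t0→A (3c) ∥ CU idle ⇒ 3c, clock 3
[1] DMA t1→B (9c) ∥ CU A:t0 (9c) ⇒ 9c, clock 12
[2] DMA t2→A (4c) ∥ CU B:t1 (5c) ⇒ 5c, clock 17
[3] DMA t3→B (3c) ∥ CU A:t2 (9c) ⇒ 9c, clock 26
[4] DMA t4→A (3c) ∥ CU B:t3 (6c) ⇒ 6c, clock 32
[5] DMA t5→B (6c) ∥ CU A:t4 (2c) ⇒ 6c, clock 38
[6] DMA t6→A (8c) ∥ CU B:t5 (6c) ⇒ 8c, clock 46
[7] DMA t7→B (3c) ∥ CU A:t6 (5c) ⇒ 5c, clock 51
[8] DMA idle ∥ CU B:t7 (5c) ⇒ 5c, clock 56

step 7: A=compute:t6 B=load:t7 [compute-bound]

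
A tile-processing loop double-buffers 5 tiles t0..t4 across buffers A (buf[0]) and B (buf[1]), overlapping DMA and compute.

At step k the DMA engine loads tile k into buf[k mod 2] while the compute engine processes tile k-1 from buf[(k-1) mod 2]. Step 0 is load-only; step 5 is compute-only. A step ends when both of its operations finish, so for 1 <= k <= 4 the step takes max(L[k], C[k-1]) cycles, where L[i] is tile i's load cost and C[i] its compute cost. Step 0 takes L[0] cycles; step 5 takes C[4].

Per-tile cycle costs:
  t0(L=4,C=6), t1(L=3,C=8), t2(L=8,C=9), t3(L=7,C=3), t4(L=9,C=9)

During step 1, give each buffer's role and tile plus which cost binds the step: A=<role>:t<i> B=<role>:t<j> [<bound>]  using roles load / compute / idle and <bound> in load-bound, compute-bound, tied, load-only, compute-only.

step 1: A=compute:t0 B=load:t1 [compute-bound]

k=0 load=t0/4c comp=- wait=4 total=4
k=1 load=t1/3c comp=t0/6c wait=6 total=10
k=2 load=t2/8c comp=t1/8c wait=8 total=18
k=3 load=t3/7c comp=t2/9c wait=9 total=27
k=4 load=t4/9c comp=t3/3c wait=9 total=36
k=5 load=- comp=t4/9c wait=9 total=45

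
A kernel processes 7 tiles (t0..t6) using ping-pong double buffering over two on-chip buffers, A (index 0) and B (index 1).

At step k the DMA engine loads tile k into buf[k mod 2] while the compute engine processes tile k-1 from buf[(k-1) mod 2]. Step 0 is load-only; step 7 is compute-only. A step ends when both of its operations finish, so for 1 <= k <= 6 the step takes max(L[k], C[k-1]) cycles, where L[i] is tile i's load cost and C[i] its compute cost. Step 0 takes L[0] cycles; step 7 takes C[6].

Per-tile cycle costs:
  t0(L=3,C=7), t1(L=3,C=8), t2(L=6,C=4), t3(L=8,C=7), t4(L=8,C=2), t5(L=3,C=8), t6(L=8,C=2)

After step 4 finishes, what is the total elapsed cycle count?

[0] DMA t0→A (3c) ∥ CU idle ⇒ 3c, clock 3
[1] DMA t1→B (3c) ∥ CU A:t0 (7c) ⇒ 7c, clock 10
[2] DMA t2→A (6c) ∥ CU B:t1 (8c) ⇒ 8c, clock 18
[3] DMA t3→B (8c) ∥ CU A:t2 (4c) ⇒ 8c, clock 26
[4] DMA t4→A (8c) ∥ CU B:t3 (7c) ⇒ 8c, clock 34
[5] DMA t5→B (3c) ∥ CU A:t4 (2c) ⇒ 3c, clock 37
[6] DMA t6→A (8c) ∥ CU B:t5 (8c) ⇒ 8c, clock 45
[7] DMA idle ∥ CU A:t6 (2c) ⇒ 2c, clock 47

end_cycle[4] = 34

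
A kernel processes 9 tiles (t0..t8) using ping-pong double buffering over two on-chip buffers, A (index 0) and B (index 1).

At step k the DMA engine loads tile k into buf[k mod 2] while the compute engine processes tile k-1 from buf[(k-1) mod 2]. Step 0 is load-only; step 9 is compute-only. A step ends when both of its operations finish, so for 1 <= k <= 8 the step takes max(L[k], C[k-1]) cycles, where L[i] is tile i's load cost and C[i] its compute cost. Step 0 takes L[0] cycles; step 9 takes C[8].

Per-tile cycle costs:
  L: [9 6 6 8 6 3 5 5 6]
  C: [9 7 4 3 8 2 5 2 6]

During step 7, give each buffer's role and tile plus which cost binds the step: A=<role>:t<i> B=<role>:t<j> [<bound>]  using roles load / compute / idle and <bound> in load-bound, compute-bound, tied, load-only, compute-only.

step 0: L[0]=9 → dur=9, Σ=9 | A=load:t0 B=idle [load-only]
step 1: L[1]=6 C[0]=9 → dur=9, Σ=18 | A=compute:t0 B=load:t1 [compute-bound]
step 2: L[2]=6 C[1]=7 → dur=7, Σ=25 | A=load:t2 B=compute:t1 [compute-bound]
step 3: L[3]=8 C[2]=4 → dur=8, Σ=33 | A=compute:t2 B=load:t3 [load-bound]
step 4: L[4]=6 C[3]=3 → dur=6, Σ=39 | A=load:t4 B=compute:t3 [load-bound]
step 5: L[5]=3 C[4]=8 → dur=8, Σ=47 | A=compute:t4 B=load:t5 [compute-bound]
step 6: L[6]=5 C[5]=2 → dur=5, Σ=52 | A=load:t6 B=compute:t5 [load-bound]
step 7: L[7]=5 C[6]=5 → dur=5, Σ=57 | A=compute:t6 B=load:t7 [tied]
step 8: L[8]=6 C[7]=2 → dur=6, Σ=63 | A=load:t8 B=compute:t7 [load-bound]
step 9: C[8]=6 → dur=6, Σ=69 | A=compute:t8 B=idle [compute-only]

step 7: A=compute:t6 B=load:t7 [tied]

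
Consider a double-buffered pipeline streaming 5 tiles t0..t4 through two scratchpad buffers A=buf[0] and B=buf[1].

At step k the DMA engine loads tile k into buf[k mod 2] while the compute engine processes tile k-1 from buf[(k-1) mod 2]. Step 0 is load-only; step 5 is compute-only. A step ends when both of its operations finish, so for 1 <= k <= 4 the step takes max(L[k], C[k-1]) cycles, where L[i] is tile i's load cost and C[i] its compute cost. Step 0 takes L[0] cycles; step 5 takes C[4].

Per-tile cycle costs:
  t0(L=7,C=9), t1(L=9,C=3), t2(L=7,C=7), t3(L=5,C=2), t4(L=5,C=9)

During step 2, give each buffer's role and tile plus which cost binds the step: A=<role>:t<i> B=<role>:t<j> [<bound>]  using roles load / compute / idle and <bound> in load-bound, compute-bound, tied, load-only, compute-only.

[0] DMA t0→A (7c) ∥ CU idle ⇒ 7c, clock 7
[1] DMA t1→B (9c) ∥ CU A:t0 (9c) ⇒ 9c, clock 16
[2] DMA t2→A (7c) ∥ CU B:t1 (3c) ⇒ 7c, clock 23
[3] DMA t3→B (5c) ∥ CU A:t2 (7c) ⇒ 7c, clock 30
[4] DMA t4→A (5c) ∥ CU B:t3 (2c) ⇒ 5c, clock 35
[5] DMA idle ∥ CU A:t4 (9c) ⇒ 9c, clock 44

step 2: A=load:t2 B=compute:t1 [load-bound]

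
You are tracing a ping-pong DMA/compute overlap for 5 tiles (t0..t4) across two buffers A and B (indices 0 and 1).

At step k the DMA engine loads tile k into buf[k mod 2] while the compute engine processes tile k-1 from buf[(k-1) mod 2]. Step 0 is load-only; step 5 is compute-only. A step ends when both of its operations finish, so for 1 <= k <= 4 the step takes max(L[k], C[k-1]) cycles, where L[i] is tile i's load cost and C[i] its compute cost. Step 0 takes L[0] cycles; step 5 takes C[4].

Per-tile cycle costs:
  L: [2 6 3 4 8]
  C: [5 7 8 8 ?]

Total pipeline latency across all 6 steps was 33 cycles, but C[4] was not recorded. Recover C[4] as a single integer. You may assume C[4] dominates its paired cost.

C[4] = 2

step 0 = dur = L[0]=2 = 2
step 1 = dur = max(L[1]=6, C[0]=5) = 6
step 2 = dur = max(L[2]=3, C[1]=7) = 7
step 3 = dur = max(L[3]=4, C[2]=8) = 8
step 4 = dur = max(L[4]=8, C[3]=8) = 8
step 5 = dur = C[4]=? = C[4]  (unknown; binding)
sum of known step durations = 31
dur[5] = total - known = 33 - 31 = 2
C[4] is the binding max in step 5, so C[4] = dur[5] = 2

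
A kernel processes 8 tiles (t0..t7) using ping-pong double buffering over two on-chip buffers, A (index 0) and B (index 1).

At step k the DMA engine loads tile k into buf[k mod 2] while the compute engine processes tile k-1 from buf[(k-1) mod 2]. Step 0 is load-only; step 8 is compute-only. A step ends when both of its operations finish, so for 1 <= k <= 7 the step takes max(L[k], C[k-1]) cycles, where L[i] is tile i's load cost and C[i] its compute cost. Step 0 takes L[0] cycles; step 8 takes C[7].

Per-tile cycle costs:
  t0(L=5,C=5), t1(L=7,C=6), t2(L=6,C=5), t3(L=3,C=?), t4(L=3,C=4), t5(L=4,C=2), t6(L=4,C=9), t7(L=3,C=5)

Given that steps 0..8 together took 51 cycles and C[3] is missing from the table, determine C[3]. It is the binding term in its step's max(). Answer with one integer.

C[3] = 6

step 0 → dur = L[0]=5 = 5
step 1 → dur = max(L[1]=7, C[0]=5) = 7
step 2 → dur = max(L[2]=6, C[1]=6) = 6
step 3 → dur = max(L[3]=3, C[2]=5) = 5
step 4 → dur = max(L[4]=3, C[3]=?) = C[3]  (unknown; binding)
step 5 → dur = max(L[5]=4, C[4]=4) = 4
step 6 → dur = max(L[6]=4, C[5]=2) = 4
step 7 → dur = max(L[7]=3, C[6]=9) = 9
step 8 → dur = C[7]=5 = 5
sum of known step durations = 45
dur[4] = total - known = 51 - 45 = 6
C[3] is the binding max in step 4, so C[3] = dur[4] = 6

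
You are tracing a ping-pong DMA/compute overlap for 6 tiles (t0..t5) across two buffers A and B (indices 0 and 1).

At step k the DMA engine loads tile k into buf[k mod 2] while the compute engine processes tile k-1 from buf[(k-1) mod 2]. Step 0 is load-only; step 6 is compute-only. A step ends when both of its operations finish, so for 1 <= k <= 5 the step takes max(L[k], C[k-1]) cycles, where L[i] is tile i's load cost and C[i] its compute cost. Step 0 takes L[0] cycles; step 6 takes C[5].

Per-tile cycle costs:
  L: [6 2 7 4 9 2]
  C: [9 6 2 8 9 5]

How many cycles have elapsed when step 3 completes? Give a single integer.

end_cycle[3] = 26

[0] DMA t0→A (6c) ∥ CU idle ⇒ 6c, clock 6
[1] DMA t1→B (2c) ∥ CU A:t0 (9c) ⇒ 9c, clock 15
[2] DMA t2→A (7c) ∥ CU B:t1 (6c) ⇒ 7c, clock 22
[3] DMA t3→B (4c) ∥ CU A:t2 (2c) ⇒ 4c, clock 26
[4] DMA t4→A (9c) ∥ CU B:t3 (8c) ⇒ 9c, clock 35
[5] DMA t5→B (2c) ∥ CU A:t4 (9c) ⇒ 9c, clock 44
[6] DMA idle ∥ CU B:t5 (5c) ⇒ 5c, clock 49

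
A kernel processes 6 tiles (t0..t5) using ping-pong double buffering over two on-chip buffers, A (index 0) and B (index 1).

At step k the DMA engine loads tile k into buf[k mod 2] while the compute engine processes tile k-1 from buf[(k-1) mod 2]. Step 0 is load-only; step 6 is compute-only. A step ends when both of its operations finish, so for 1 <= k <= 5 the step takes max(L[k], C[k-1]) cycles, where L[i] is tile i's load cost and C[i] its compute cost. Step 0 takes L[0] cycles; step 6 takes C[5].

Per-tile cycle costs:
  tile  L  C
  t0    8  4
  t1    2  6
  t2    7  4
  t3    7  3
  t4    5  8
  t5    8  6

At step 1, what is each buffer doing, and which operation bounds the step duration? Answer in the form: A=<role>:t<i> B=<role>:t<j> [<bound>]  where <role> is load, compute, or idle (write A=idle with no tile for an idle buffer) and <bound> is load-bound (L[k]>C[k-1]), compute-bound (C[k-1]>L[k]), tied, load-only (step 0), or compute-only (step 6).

step 0: L[0]=8 → dur=8, Σ=8 | A=load:t0 B=idle [load-only]
step 1: L[1]=2 C[0]=4 → dur=4, Σ=12 | A=compute:t0 B=load:t1 [compute-bound]
step 2: L[2]=7 C[1]=6 → dur=7, Σ=19 | A=load:t2 B=compute:t1 [load-bound]
step 3: L[3]=7 C[2]=4 → dur=7, Σ=26 | A=compute:t2 B=load:t3 [load-bound]
step 4: L[4]=5 C[3]=3 → dur=5, Σ=31 | A=load:t4 B=compute:t3 [load-bound]
step 5: L[5]=8 C[4]=8 → dur=8, Σ=39 | A=compute:t4 B=load:t5 [tied]
step 6: C[5]=6 → dur=6, Σ=45 | A=idle B=compute:t5 [compute-only]

step 1: A=compute:t0 B=load:t1 [compute-bound]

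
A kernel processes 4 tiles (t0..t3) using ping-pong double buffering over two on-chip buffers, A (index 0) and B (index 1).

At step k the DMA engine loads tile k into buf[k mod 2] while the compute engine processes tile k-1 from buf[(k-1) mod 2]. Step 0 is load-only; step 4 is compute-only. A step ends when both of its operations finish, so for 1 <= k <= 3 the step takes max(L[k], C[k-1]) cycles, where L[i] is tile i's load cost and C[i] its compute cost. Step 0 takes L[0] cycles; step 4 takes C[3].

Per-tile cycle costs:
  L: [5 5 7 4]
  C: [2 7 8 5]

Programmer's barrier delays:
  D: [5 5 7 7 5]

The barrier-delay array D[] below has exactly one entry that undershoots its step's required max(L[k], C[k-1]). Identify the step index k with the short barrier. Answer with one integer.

[0] required=L[0]=5=5 vs D=5 ok
[1] required=max(L[1]=5,C[0]=2)=5 vs D=5 ok
[2] required=max(L[2]=7,C[1]=7)=7 vs D=7 ok
[3] required=max(L[3]=4,C[2]=8)=8 vs D=7 SHORT
[4] required=C[3]=5=5 vs D=5 ok

hazard at step 3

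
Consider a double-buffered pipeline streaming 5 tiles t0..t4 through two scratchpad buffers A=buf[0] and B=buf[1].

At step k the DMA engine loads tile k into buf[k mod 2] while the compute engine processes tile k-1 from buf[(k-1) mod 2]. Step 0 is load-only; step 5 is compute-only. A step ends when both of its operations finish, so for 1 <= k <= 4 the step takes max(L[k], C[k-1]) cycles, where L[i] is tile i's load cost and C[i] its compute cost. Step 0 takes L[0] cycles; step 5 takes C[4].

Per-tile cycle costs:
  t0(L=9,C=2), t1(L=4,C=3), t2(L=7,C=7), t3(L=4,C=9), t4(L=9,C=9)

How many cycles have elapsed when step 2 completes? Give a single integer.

end_cycle[2] = 20

step 0: L[0]=9 → dur=9, Σ=9 | A=load:t0 B=idle [load-only]
step 1: L[1]=4 C[0]=2 → dur=4, Σ=13 | A=compute:t0 B=load:t1 [load-bound]
step 2: L[2]=7 C[1]=3 → dur=7, Σ=20 | A=load:t2 B=compute:t1 [load-bound]
step 3: L[3]=4 C[2]=7 → dur=7, Σ=27 | A=compute:t2 B=load:t3 [compute-bound]
step 4: L[4]=9 C[3]=9 → dur=9, Σ=36 | A=load:t4 B=compute:t3 [tied]
step 5: C[4]=9 → dur=9, Σ=45 | A=compute:t4 B=idle [compute-only]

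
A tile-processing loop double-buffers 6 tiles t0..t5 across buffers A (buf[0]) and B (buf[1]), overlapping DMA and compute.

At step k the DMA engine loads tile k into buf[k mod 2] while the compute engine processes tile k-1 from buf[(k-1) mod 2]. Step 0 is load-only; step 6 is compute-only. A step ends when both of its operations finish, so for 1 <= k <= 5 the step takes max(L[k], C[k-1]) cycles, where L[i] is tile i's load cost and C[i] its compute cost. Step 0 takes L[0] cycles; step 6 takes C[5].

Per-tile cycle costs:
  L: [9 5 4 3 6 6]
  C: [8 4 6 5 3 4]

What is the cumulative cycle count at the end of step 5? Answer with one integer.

end_cycle[5] = 39

k=0 load=t0/9c comp=- wait=9 total=9
k=1 load=t1/5c comp=t0/8c wait=8 total=17
k=2 load=t2/4c comp=t1/4c wait=4 total=21
k=3 load=t3/3c comp=t2/6c wait=6 total=27
k=4 load=t4/6c comp=t3/5c wait=6 total=33
k=5 load=t5/6c comp=t4/3c wait=6 total=39
k=6 load=- comp=t5/4c wait=4 total=43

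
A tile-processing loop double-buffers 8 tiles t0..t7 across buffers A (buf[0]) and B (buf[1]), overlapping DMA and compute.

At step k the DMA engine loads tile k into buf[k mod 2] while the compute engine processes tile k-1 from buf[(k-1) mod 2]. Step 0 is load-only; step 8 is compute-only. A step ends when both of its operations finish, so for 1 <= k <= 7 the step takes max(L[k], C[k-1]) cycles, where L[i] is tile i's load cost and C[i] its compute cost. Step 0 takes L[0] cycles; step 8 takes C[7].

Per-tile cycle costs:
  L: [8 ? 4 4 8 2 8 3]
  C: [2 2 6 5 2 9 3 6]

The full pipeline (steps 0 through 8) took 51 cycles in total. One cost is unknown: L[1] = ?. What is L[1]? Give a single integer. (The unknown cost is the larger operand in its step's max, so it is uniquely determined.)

step 0 = dur = L[0]=8 = 8
step 1 = dur = max(L[1]=?, C[0]=2) = L[1]  (unknown; binding)
step 2 = dur = max(L[2]=4, C[1]=2) = 4
step 3 = dur = max(L[3]=4, C[2]=6) = 6
step 4 = dur = max(L[4]=8, C[3]=5) = 8
step 5 = dur = max(L[5]=2, C[4]=2) = 2
step 6 = dur = max(L[6]=8, C[5]=9) = 9
step 7 = dur = max(L[7]=3, C[6]=3) = 3
step 8 = dur = C[7]=6 = 6
sum of known step durations = 46
dur[1] = total - known = 51 - 46 = 5
L[1] is the binding max in step 1, so L[1] = dur[1] = 5

L[1] = 5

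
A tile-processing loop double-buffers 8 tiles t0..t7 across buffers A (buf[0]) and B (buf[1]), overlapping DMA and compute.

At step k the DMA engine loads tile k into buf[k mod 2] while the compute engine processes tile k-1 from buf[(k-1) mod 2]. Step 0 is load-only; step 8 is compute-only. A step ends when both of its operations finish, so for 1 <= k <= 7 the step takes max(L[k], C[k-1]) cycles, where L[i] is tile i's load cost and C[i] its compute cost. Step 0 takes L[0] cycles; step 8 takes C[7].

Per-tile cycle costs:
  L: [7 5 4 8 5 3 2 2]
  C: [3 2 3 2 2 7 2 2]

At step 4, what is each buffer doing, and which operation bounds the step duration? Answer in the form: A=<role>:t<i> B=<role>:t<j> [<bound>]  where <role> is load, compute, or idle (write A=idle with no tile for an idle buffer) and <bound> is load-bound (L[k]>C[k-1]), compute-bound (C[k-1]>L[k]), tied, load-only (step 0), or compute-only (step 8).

  0. 7=7c; end=7; A:t0 B:-
  1. max(5,3)=5c; end=12; A:t0 B:t1
  2. max(4,2)=4c; end=16; A:t2 B:t1
  3. max(8,3)=8c; end=24; A:t2 B:t3
  4. max(5,2)=5c; end=29; A:t4 B:t3
  5. max(3,2)=3c; end=32; A:t4 B:t5
  6. max(2,7)=7c; end=39; A:t6 B:t5
  7. max(2,2)=2c; end=41; A:t6 B:t7
  8. 2=2c; end=43; A:t6 B:t7

step 4: A=load:t4 B=compute:t3 [load-bound]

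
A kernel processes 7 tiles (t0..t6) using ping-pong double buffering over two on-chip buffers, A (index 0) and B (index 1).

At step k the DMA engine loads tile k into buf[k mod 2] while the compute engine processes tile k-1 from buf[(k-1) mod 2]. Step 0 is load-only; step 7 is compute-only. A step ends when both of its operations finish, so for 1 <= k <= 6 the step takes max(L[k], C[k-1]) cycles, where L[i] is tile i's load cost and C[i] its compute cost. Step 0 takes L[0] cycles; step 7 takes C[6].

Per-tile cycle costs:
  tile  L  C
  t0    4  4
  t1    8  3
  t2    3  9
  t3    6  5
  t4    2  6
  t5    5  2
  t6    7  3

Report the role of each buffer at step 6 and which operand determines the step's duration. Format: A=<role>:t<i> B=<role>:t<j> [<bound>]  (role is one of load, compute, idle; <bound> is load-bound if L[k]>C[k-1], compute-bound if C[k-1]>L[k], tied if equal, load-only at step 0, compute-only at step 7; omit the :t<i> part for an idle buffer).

step 0: L[0]=4 → dur=4, Σ=4 | A=load:t0 B=idle [load-only]
step 1: L[1]=8 C[0]=4 → dur=8, Σ=12 | A=compute:t0 B=load:t1 [load-bound]
step 2: L[2]=3 C[1]=3 → dur=3, Σ=15 | A=load:t2 B=compute:t1 [tied]
step 3: L[3]=6 C[2]=9 → dur=9, Σ=24 | A=compute:t2 B=load:t3 [compute-bound]
step 4: L[4]=2 C[3]=5 → dur=5, Σ=29 | A=load:t4 B=compute:t3 [compute-bound]
step 5: L[5]=5 C[4]=6 → dur=6, Σ=35 | A=compute:t4 B=load:t5 [compute-bound]
step 6: L[6]=7 C[5]=2 → dur=7, Σ=42 | A=load:t6 B=compute:t5 [load-bound]
step 7: C[6]=3 → dur=3, Σ=45 | A=compute:t6 B=idle [compute-only]

step 6: A=load:t6 B=compute:t5 [load-bound]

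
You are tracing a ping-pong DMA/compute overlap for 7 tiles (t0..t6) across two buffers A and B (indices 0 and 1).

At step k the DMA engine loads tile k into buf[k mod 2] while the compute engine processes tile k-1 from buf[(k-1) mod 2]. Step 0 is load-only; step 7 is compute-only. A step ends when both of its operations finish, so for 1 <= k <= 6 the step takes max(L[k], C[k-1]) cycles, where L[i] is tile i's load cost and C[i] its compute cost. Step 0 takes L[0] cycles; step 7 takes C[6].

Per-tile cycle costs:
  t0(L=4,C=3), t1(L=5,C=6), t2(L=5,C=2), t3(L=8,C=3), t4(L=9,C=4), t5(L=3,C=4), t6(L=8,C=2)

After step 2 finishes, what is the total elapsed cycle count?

k=0 load=t0/4c comp=- wait=4 total=4
k=1 load=t1/5c comp=t0/3c wait=5 total=9
k=2 load=t2/5c comp=t1/6c wait=6 total=15
k=3 load=t3/8c comp=t2/2c wait=8 total=23
k=4 load=t4/9c comp=t3/3c wait=9 total=32
k=5 load=t5/3c comp=t4/4c wait=4 total=36
k=6 load=t6/8c comp=t5/4c wait=8 total=44
k=7 load=- comp=t6/2c wait=2 total=46

end_cycle[2] = 15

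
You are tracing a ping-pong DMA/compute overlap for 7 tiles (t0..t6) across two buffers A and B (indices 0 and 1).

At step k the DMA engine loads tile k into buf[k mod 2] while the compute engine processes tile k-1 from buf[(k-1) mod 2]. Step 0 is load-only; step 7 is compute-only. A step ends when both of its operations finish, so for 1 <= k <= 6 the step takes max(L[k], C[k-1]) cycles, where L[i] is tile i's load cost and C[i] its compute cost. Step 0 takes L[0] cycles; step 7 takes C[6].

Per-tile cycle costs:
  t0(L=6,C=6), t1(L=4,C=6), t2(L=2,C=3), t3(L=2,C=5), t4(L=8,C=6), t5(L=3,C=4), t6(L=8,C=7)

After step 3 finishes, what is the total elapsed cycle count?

end_cycle[3] = 21

  0. 6=6c; end=6; A:t0 B:-
  1. max(4,6)=6c; end=12; A:t0 B:t1
  2. max(2,6)=6c; end=18; A:t2 B:t1
  3. max(2,3)=3c; end=21; A:t2 B:t3
  4. max(8,5)=8c; end=29; A:t4 B:t3
  5. max(3,6)=6c; end=35; A:t4 B:t5
  6. max(8,4)=8c; end=43; A:t6 B:t5
  7. 7=7c; end=50; A:t6 B:t5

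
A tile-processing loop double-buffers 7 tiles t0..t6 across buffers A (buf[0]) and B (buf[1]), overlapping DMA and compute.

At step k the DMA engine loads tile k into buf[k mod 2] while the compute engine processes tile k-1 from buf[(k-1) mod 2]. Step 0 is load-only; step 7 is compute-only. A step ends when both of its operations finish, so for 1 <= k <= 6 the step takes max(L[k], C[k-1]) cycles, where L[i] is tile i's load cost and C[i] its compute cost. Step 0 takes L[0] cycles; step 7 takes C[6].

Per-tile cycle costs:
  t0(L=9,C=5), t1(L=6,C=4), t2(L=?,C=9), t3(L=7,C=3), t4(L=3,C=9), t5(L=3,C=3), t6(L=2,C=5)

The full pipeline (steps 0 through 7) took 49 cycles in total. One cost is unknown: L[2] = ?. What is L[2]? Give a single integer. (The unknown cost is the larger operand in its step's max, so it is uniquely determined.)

L[2] = 5

step 0: dur = L[0]=9 = 9
step 1: dur = max(L[1]=6, C[0]=5) = 6
step 2: dur = max(L[2]=?, C[1]=4) = L[2]  (unknown; binding)
step 3: dur = max(L[3]=7, C[2]=9) = 9
step 4: dur = max(L[4]=3, C[3]=3) = 3
step 5: dur = max(L[5]=3, C[4]=9) = 9
step 6: dur = max(L[6]=2, C[5]=3) = 3
step 7: dur = C[6]=5 = 5
sum of known step durations = 44
dur[2] = total - known = 49 - 44 = 5
L[2] is the binding max in step 2, so L[2] = dur[2] = 5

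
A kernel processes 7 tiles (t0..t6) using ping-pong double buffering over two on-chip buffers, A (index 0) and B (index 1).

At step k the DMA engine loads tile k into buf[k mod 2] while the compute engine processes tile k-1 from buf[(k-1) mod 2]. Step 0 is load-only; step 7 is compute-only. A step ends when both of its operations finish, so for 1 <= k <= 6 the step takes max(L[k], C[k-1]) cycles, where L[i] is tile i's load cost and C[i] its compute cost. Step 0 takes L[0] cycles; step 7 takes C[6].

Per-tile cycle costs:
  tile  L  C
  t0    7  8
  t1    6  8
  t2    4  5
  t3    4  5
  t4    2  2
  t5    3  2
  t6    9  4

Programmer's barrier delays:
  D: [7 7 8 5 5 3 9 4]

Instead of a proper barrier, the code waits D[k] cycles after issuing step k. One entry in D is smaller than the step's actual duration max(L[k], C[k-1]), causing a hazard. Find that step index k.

hazard at step 1

step 0: need L[0]=7 = 7; D[0]=7 ok
step 1: need max(L[1]=6,C[0]=8) = 8; D[1]=7 SHORT
step 2: need max(L[2]=4,C[1]=8) = 8; D[2]=8 ok
step 3: need max(L[3]=4,C[2]=5) = 5; D[3]=5 ok
step 4: need max(L[4]=2,C[3]=5) = 5; D[4]=5 ok
step 5: need max(L[5]=3,C[4]=2) = 3; D[5]=3 ok
step 6: need max(L[6]=9,C[5]=2) = 9; D[6]=9 ok
step 7: need C[6]=4 = 4; D[7]=4 ok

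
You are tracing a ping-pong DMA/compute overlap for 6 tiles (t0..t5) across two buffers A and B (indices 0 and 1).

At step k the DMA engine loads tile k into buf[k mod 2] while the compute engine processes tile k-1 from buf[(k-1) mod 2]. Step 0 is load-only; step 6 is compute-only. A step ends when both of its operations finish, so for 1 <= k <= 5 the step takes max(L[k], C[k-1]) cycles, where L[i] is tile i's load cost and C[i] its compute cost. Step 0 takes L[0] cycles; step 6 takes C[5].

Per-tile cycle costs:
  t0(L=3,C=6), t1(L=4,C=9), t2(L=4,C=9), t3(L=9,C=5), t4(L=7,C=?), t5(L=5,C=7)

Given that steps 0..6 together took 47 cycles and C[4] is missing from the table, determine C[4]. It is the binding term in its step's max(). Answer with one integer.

C[4] = 6

step 0: dur = L[0]=3 = 3
step 1: dur = max(L[1]=4, C[0]=6) = 6
step 2: dur = max(L[2]=4, C[1]=9) = 9
step 3: dur = max(L[3]=9, C[2]=9) = 9
step 4: dur = max(L[4]=7, C[3]=5) = 7
step 5: dur = max(L[5]=5, C[4]=?) = C[4]  (unknown; binding)
step 6: dur = C[5]=7 = 7
sum of known step durations = 41
dur[5] = total - known = 47 - 41 = 6
C[4] is the binding max in step 5, so C[4] = dur[5] = 6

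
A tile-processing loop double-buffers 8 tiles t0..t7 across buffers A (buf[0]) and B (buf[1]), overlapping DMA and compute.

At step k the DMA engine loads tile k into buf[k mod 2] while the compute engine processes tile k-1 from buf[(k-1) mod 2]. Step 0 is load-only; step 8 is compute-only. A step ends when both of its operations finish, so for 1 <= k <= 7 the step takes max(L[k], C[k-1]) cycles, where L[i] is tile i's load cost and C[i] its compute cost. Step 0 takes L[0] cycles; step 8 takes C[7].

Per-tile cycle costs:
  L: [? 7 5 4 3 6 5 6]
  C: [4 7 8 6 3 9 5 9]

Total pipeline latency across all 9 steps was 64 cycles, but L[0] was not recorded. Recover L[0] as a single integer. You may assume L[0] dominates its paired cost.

step 0 → dur = L[0]=? = L[0]  (unknown; binding)
step 1 → dur = max(L[1]=7, C[0]=4) = 7
step 2 → dur = max(L[2]=5, C[1]=7) = 7
step 3 → dur = max(L[3]=4, C[2]=8) = 8
step 4 → dur = max(L[4]=3, C[3]=6) = 6
step 5 → dur = max(L[5]=6, C[4]=3) = 6
step 6 → dur = max(L[6]=5, C[5]=9) = 9
step 7 → dur = max(L[7]=6, C[6]=5) = 6
step 8 → dur = C[7]=9 = 9
sum of known step durations = 58
dur[0] = total - known = 64 - 58 = 6
L[0] is the binding max in step 0, so L[0] = dur[0] = 6

L[0] = 6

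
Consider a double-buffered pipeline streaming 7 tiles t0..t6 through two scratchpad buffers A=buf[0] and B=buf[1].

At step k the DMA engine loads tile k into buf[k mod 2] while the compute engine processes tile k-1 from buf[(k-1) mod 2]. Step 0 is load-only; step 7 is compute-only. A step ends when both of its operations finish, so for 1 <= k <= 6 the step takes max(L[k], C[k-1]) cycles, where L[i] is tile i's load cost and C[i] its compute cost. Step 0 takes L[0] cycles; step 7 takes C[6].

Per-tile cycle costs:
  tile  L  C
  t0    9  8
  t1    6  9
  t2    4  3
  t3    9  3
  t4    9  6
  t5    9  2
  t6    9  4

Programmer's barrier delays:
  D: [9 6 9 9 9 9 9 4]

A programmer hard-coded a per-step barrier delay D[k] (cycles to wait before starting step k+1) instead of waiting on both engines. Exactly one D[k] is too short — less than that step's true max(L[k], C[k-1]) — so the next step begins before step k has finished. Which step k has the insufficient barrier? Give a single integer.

hazard at step 1

k=0 barrier L[0]=9→9c, D[0]=9 ok
k=1 barrier max(L[1]=6,C[0]=8)→8c, D[1]=6 SHORT
k=2 barrier max(L[2]=4,C[1]=9)→9c, D[2]=9 ok
k=3 barrier max(L[3]=9,C[2]=3)→9c, D[3]=9 ok
k=4 barrier max(L[4]=9,C[3]=3)→9c, D[4]=9 ok
k=5 barrier max(L[5]=9,C[4]=6)→9c, D[5]=9 ok
k=6 barrier max(L[6]=9,C[5]=2)→9c, D[6]=9 ok
k=7 barrier C[6]=4→4c, D[7]=4 ok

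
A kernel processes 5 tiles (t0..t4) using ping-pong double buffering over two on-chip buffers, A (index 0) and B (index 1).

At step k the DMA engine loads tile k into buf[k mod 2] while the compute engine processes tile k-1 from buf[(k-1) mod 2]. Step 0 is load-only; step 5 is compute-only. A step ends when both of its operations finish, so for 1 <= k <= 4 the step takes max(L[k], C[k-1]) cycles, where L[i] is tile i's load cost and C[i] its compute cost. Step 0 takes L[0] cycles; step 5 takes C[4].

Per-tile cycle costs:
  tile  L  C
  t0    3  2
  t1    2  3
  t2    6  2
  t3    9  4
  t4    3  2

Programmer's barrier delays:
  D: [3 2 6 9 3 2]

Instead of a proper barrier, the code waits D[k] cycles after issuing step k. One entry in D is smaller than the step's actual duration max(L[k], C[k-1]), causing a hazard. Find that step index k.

[0] required=L[0]=3=3 vs D=3 ok
[1] required=max(L[1]=2,C[0]=2)=2 vs D=2 ok
[2] required=max(L[2]=6,C[1]=3)=6 vs D=6 ok
[3] required=max(L[3]=9,C[2]=2)=9 vs D=9 ok
[4] required=max(L[4]=3,C[3]=4)=4 vs D=3 SHORT
[5] required=C[4]=2=2 vs D=2 ok

hazard at step 4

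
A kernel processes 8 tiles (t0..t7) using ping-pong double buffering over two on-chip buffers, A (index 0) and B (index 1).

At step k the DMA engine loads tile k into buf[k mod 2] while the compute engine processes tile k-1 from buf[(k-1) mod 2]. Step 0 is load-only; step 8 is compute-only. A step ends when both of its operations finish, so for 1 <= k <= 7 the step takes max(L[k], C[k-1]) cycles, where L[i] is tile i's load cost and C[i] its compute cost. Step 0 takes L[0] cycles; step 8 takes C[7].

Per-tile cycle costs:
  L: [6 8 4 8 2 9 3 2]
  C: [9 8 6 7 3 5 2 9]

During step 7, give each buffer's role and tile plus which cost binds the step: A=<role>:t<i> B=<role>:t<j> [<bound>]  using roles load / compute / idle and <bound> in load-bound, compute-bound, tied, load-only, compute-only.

step 7: A=compute:t6 B=load:t7 [tied]

k=0 load=t0/6c comp=- wait=6 total=6
k=1 load=t1/8c comp=t0/9c wait=9 total=15
k=2 load=t2/4c comp=t1/8c wait=8 total=23
k=3 load=t3/8c comp=t2/6c wait=8 total=31
k=4 load=t4/2c comp=t3/7c wait=7 total=38
k=5 load=t5/9c comp=t4/3c wait=9 total=47
k=6 load=t6/3c comp=t5/5c wait=5 total=52
k=7 load=t7/2c comp=t6/2c wait=2 total=54
k=8 load=- comp=t7/9c wait=9 total=63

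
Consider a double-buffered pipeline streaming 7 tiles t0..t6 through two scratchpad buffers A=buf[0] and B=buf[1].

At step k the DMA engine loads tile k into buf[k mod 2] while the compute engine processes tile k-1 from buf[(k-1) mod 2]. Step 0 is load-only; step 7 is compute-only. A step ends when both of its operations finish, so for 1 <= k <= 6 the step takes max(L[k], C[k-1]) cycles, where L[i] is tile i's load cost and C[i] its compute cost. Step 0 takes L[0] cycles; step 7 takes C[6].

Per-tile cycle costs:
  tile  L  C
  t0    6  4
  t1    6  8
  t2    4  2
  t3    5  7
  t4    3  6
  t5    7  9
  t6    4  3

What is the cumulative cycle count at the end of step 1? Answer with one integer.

end_cycle[1] = 12

  0. 6=6c; end=6; A:t0 B:-
  1. max(6,4)=6c; end=12; A:t0 B:t1
  2. max(4,8)=8c; end=20; A:t2 B:t1
  3. max(5,2)=5c; end=25; A:t2 B:t3
  4. max(3,7)=7c; end=32; A:t4 B:t3
  5. max(7,6)=7c; end=39; A:t4 B:t5
  6. max(4,9)=9c; end=48; A:t6 B:t5
  7. 3=3c; end=51; A:t6 B:t5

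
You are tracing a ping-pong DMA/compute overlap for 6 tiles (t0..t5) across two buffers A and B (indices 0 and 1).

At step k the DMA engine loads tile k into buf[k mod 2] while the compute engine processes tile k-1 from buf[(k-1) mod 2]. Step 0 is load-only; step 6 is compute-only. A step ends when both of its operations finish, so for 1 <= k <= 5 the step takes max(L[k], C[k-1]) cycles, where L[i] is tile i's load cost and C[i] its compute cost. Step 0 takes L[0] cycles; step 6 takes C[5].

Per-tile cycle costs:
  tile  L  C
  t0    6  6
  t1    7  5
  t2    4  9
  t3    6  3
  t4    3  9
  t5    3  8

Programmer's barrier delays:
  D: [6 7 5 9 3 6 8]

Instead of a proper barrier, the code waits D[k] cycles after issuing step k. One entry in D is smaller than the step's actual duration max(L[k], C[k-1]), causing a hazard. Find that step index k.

[0] required=L[0]=6=6 vs D=6 ok
[1] required=max(L[1]=7,C[0]=6)=7 vs D=7 ok
[2] required=max(L[2]=4,C[1]=5)=5 vs D=5 ok
[3] required=max(L[3]=6,C[2]=9)=9 vs D=9 ok
[4] required=max(L[4]=3,C[3]=3)=3 vs D=3 ok
[5] required=max(L[5]=3,C[4]=9)=9 vs D=6 SHORT
[6] required=C[5]=8=8 vs D=8 ok

hazard at step 5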